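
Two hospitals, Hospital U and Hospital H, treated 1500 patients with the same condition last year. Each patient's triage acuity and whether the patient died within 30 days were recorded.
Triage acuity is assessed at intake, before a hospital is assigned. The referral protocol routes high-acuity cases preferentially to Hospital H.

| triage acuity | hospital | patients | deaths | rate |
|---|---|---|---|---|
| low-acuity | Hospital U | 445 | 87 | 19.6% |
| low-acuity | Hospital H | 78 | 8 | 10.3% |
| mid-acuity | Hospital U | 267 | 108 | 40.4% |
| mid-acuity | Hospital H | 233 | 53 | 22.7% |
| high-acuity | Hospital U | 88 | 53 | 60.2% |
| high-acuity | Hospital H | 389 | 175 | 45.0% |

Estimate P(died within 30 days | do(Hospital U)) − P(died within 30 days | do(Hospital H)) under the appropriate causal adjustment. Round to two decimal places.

Here triage acuity is a common cause — it drives both which hospital a case falls under and the outcome. The crude comparison mixes populations; the stratum-specific rates are the causally relevant ones.
Adjusting over the population distribution of triage acuity: 0.349·(0.196−0.103) + 0.333·(0.404−0.227) + 0.318·(0.602−0.450) = +0.140.

+0.14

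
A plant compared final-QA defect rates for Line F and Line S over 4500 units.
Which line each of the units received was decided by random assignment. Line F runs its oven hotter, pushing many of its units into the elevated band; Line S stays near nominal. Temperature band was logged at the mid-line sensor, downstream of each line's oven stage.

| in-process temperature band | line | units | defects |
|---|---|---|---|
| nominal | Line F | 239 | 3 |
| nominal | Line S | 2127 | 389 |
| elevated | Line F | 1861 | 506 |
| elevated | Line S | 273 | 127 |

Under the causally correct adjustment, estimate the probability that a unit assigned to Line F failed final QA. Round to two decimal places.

The in-process temperature band-specific comparison favours Line F throughout, but the pooled figures favour Line S. The question is whether to condition on in-process temperature band.
In-process temperature band here is a post-treatment variable shaped by the line; conditioning on it would introduce bias rather than remove it. The overall comparison is the causal one.
So P(outcome | do(Line F)) is just the pooled rate for Line F: 509/2100 = 0.242.

0.24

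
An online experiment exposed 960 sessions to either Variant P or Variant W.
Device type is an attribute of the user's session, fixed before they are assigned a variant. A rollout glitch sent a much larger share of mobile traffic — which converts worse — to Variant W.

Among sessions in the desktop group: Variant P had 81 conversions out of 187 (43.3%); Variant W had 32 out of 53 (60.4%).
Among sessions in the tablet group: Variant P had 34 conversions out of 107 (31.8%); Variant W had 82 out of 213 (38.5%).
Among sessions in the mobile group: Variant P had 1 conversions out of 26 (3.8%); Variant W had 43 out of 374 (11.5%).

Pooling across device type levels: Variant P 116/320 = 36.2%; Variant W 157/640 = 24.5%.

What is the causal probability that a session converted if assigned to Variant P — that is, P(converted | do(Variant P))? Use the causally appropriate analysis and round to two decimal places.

Since device type is a pre-existing factor (not a product of the variant) and it affects the outcome on its own, it is a confounder. The stratified rates, not the pooled rate, identify the causal effect.
Standardising Variant P to the population device type mix: 0.250·81/187 + 0.333·34/107 + 0.417·1/26 = 0.230.

0.23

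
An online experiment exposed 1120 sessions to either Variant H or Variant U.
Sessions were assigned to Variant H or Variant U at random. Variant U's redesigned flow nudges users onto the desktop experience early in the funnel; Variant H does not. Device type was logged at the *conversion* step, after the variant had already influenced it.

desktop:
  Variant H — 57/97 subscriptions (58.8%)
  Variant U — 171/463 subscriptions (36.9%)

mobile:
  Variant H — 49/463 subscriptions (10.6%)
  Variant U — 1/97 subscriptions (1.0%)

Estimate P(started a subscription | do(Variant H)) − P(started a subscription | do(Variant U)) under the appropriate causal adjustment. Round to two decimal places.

-0.12

Because the variant influences device type, device type is a post-treatment mediator, not a confounder. Stratifying on it would bias the estimate; the causal effect is the crude pooled difference.
The causal difference is the pooled difference: 0.189 − 0.307 = -0.118.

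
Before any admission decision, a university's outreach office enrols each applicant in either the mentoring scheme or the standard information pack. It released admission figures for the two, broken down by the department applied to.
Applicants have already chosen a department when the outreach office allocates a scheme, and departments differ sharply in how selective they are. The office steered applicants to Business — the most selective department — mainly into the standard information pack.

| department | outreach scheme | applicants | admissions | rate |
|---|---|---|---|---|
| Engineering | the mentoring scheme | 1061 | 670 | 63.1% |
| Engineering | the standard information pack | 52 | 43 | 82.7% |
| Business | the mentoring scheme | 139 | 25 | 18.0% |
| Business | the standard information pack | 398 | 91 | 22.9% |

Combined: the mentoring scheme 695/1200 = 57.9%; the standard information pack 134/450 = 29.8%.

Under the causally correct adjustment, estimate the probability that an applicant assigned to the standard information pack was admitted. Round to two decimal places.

Within every department level the standard information pack has the higher rate, yet pooled the mentoring scheme does — Simpson's reversal.
Department is set before the outreach scheme has any effect — it is not caused by the outreach scheme — and it independently drives the outcome. That makes it a confounder, so the causal comparison is within department levels.
Standardising the standard information pack to the population department mix: 0.675·43/52 + 0.325·91/398 = 0.632.

0.63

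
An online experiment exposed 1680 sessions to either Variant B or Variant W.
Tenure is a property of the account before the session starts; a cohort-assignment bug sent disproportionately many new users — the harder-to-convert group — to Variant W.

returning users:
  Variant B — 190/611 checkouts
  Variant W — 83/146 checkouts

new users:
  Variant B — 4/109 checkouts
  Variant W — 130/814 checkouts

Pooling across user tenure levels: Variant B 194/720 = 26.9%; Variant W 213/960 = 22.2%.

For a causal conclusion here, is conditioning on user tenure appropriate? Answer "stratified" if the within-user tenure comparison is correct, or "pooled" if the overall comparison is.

The user tenure-specific comparison favours Variant W throughout, but the pooled figures favour Variant B. The question is whether to condition on user tenure.
User tenure satisfies the back-door criterion: it is not a descendant of the variant, and it blocks the spurious path from variant to outcome. Adjusting for it (i.e., using the within-user tenure rates) gives the causal effect.
Within each level — returning users: 31.1% vs 56.8%; new users: 3.7% vs 16.0% — Variant W is higher every time.

stratified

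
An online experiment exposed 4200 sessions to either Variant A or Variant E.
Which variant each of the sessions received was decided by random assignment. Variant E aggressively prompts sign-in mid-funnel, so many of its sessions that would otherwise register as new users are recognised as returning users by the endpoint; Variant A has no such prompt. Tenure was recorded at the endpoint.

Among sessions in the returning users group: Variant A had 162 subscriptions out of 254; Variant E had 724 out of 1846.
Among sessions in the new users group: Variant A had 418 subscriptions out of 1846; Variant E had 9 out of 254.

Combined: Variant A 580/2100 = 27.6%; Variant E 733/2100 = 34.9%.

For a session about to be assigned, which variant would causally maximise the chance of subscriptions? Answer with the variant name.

The user tenure-specific comparison favours Variant A throughout, but the pooled figures favour Variant E. The question is whether to condition on user tenure.
User tenure is recorded after the variant and is itself shifted by it — it sits on the causal path from variant to outcome. Conditioning on a mediator would strip out part of the effect we want; the pooled comparison gives the total causal effect.
Pooled: Variant A 27.6% vs Variant E 34.9%; Variant E is higher overall.

Variant E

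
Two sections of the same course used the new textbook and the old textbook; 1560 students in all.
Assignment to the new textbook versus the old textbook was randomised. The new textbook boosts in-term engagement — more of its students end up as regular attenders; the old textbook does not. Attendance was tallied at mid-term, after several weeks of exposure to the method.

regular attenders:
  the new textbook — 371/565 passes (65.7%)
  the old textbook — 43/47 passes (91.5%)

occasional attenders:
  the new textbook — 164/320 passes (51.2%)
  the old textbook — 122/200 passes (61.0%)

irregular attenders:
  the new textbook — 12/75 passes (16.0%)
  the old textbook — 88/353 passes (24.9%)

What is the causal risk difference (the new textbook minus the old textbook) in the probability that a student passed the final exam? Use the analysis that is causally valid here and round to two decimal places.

+0.15

Because the teaching method influences mid-term attendance, mid-term attendance is a post-treatment mediator, not a confounder. Stratifying on it would bias the estimate; the causal effect is the crude pooled difference.
The causal difference is the pooled difference: 0.570 − 0.422 = +0.148.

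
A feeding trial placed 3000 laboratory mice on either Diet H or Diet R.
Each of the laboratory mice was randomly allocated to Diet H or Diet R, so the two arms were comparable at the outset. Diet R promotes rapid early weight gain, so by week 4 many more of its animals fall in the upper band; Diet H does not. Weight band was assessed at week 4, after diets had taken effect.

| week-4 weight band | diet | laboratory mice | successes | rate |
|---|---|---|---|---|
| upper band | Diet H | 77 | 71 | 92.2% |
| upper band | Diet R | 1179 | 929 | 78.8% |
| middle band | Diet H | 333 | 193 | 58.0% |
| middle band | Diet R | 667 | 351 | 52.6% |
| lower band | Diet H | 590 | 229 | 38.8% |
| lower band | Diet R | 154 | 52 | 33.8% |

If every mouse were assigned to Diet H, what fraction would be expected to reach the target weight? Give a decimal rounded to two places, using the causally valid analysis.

0.49

Week-4 weight band here is a post-treatment variable shaped by the diet; conditioning on it would introduce bias rather than remove it. The overall comparison is the causal one.
So P(outcome | do(Diet H)) is just the pooled rate for Diet H: 493/1000 = 0.493.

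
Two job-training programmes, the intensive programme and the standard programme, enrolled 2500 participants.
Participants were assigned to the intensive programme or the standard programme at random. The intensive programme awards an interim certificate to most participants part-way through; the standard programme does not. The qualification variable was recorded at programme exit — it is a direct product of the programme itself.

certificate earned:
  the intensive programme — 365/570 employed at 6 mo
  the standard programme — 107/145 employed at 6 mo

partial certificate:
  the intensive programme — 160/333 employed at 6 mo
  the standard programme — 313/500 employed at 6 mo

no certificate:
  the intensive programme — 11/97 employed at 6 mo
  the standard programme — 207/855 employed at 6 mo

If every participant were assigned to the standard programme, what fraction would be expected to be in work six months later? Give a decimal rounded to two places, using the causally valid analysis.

0.42

Within every qualification attained during the programme level the standard programme has the higher rate, yet pooled the intensive programme does — Simpson's reversal.
Qualification attained during the programme here is a post-treatment variable shaped by the programme; conditioning on it would introduce bias rather than remove it. The overall comparison is the causal one.
So P(outcome | do(the standard programme)) is just the pooled rate for the standard programme: 627/1500 = 0.418.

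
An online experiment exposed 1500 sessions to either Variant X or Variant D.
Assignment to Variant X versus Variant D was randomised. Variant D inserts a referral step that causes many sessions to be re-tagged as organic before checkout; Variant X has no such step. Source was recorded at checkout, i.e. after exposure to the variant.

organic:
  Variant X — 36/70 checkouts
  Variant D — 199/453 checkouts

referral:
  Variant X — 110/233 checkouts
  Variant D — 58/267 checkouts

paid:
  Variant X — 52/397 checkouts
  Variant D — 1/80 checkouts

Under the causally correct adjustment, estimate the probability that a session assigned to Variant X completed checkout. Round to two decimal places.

0.28

The stratified and pooled comparisons disagree (Variant X wins within each traffic source; Variant D wins overall), so the answer turns on the causal role of traffic source.
Traffic source is downstream of the variant. One should not condition on a consequence of treatment, so the overall rates are the right comparison.
So P(outcome | do(Variant X)) is just the pooled rate for Variant X: 198/700 = 0.283.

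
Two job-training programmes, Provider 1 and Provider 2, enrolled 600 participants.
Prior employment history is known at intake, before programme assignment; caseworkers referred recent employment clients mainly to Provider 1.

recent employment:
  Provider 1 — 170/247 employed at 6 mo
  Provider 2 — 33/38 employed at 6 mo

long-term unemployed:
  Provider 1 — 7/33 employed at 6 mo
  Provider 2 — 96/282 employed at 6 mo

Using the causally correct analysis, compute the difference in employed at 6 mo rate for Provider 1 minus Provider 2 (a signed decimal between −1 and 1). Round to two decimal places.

Prior employment history differs across programmes for reasons unrelated to any effect of the programme itself, and it separately predicts the outcome — a classic confounder. We must compare within prior employment history levels.
Adjusting over the population distribution of prior employment history: 0.475·(0.688−0.868) + 0.525·(0.212−0.340) = -0.153.

-0.15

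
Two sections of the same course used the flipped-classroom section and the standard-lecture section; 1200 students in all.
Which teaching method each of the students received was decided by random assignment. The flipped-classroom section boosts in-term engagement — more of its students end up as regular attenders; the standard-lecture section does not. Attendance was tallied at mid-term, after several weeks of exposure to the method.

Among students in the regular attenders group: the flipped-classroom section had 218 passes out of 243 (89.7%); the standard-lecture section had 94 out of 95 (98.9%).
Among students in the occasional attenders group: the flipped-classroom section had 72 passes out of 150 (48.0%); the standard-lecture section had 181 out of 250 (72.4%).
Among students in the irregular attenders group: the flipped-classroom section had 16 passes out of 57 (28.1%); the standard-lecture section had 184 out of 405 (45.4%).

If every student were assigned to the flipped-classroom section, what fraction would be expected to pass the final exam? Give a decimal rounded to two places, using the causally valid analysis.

Within every mid-term attendance level the standard-lecture section has the higher rate, yet pooled the flipped-classroom section does — Simpson's reversal.
Because the teaching method influences mid-term attendance, mid-term attendance is a post-treatment mediator, not a confounder. Stratifying on it would bias the estimate; the causal effect is the crude pooled difference.
So P(outcome | do(the flipped-classroom section)) is just the pooled rate for the flipped-classroom section: 306/450 = 0.680.

0.68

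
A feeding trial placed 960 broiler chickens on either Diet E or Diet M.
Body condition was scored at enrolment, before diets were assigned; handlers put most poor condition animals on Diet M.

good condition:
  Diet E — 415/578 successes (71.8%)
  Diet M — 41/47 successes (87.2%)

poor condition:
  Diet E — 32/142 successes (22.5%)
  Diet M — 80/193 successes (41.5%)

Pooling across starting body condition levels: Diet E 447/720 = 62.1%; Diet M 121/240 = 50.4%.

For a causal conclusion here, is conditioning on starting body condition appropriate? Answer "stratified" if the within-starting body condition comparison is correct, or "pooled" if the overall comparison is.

Within every starting body condition level Diet M has the higher rate, yet pooled Diet E does — Simpson's reversal.
Nothing the diet does changes starting body condition; the imbalance is an allocation artefact. With starting body condition also predicting the outcome, the pooled figure is confounded, and the within-stratum comparison is the causal one.
Within each level — good condition: 71.8% vs 87.2%; poor condition: 22.5% vs 41.5% — Diet M is higher every time.

stratified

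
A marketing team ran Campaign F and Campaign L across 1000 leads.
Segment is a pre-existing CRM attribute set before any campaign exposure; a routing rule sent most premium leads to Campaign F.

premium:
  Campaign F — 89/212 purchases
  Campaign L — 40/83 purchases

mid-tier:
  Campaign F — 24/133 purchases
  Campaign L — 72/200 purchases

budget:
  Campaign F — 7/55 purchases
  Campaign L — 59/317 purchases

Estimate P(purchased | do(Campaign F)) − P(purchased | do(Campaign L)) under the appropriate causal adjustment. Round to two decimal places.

The customer segment-specific comparison favours Campaign L throughout, but the pooled figures favour Campaign F. The question is whether to condition on customer segment.
Customer segment is set before the campaign has any effect — it is not caused by the campaign — and it independently drives the outcome. That makes it a confounder, so the causal comparison is within customer segment levels.
Adjusting over the population distribution of customer segment: 0.295·(0.420−0.482) + 0.333·(0.180−0.360) + 0.372·(0.127−0.186) = -0.100.

-0.10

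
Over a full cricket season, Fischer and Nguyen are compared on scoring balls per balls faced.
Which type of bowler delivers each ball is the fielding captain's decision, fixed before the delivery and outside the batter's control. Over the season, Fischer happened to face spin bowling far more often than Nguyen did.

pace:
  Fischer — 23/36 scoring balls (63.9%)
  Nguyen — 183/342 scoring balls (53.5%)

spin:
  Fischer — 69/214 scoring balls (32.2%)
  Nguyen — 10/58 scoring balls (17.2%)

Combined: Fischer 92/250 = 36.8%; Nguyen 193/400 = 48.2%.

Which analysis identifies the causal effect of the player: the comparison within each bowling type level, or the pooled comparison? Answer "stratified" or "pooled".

Bowling type differs across players for reasons unrelated to any effect of the player itself, and it separately predicts the outcome — a classic confounder. We must compare within bowling type levels.
Within each level — pace: 63.9% vs 53.5%; spin: 32.2% vs 17.2% — Fischer is higher every time.

stratified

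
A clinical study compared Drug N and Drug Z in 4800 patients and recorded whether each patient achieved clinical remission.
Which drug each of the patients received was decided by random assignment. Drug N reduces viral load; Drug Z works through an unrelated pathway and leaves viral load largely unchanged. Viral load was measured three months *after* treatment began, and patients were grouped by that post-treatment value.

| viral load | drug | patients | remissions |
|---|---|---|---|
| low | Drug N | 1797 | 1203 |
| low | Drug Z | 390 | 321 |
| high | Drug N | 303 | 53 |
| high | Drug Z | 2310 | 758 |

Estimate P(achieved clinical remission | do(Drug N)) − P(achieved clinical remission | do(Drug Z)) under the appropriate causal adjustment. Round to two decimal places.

+0.20

The stratified and pooled comparisons disagree (Drug Z wins within each viral load; Drug N wins overall), so the answer turns on the causal role of viral load.
Viral load is downstream of the drug. One should not condition on a consequence of treatment, so the overall rates are the right comparison.
The causal difference is the pooled difference: 0.598 − 0.400 = +0.198.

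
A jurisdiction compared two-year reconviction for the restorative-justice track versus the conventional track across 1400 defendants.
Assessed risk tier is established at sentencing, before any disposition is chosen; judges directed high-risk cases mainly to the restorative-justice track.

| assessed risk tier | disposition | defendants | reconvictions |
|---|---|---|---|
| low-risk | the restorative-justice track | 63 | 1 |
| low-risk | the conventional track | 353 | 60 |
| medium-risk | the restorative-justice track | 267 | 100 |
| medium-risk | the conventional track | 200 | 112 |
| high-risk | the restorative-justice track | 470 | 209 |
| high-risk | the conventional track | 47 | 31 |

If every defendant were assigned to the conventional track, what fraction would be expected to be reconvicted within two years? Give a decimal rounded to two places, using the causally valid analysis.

0.48

Assessed risk tier differs across dispositions for reasons unrelated to any effect of the disposition itself, and it separately predicts the outcome — a classic confounder. We must compare within assessed risk tier levels.
Standardising the conventional track to the population assessed risk tier mix: 0.297·60/353 + 0.334·112/200 + 0.369·31/47 = 0.481.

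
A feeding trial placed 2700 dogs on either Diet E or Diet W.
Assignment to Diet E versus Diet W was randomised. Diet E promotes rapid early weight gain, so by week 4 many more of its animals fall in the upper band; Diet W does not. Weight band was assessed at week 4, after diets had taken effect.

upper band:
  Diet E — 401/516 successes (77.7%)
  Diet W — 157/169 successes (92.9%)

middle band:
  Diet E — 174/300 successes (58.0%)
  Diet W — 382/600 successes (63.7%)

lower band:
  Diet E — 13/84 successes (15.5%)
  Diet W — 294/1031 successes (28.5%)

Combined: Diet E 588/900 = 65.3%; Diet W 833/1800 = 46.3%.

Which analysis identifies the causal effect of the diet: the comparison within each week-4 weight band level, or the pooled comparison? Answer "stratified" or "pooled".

pooled

The week-4 weight band-specific comparison favours Diet W throughout, but the pooled figures favour Diet E. The question is whether to condition on week-4 weight band.
Week-4 weight band here is a post-treatment variable shaped by the diet; conditioning on it would introduce bias rather than remove it. The overall comparison is the causal one.
Pooled: Diet E 65.3% vs Diet W 46.3%; Diet E is higher overall.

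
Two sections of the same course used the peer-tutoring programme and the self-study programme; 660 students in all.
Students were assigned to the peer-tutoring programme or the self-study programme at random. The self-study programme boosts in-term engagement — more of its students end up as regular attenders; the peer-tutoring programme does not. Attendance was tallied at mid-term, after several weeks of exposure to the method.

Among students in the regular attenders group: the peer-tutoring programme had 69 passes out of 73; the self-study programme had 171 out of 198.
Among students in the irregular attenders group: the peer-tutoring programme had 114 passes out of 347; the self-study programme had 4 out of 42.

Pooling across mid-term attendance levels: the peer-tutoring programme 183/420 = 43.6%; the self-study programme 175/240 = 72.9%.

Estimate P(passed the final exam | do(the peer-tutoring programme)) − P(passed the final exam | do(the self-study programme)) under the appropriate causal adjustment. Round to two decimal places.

The stratified and pooled comparisons disagree (the peer-tutoring programme wins within each mid-term attendance; the self-study programme wins overall), so the answer turns on the causal role of mid-term attendance.
Stratifying would compare teaching methods among students the teaching methods themselves sorted into mid-term attendance groups — a form of selection on an intermediate. The unconditioned pooled rates give the total causal effect.
The causal difference is the pooled difference: 0.436 − 0.729 = -0.293.

-0.29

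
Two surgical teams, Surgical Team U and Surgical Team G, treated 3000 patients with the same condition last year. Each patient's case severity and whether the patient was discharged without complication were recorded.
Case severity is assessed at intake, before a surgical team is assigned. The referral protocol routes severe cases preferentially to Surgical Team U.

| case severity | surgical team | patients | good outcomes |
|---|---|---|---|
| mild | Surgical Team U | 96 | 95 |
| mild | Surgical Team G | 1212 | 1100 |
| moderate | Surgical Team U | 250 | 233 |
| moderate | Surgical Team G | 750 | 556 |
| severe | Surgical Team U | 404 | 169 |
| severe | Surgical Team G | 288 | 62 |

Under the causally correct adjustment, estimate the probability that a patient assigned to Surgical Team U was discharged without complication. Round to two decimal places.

Within every case severity level Surgical Team U has the higher rate, yet pooled Surgical Team G does — Simpson's reversal.
Nothing the surgical team does changes case severity; the imbalance is an allocation artefact. With case severity also predicting the outcome, the pooled figure is confounded, and the within-stratum comparison is the causal one.
Standardising Surgical Team U to the population case severity mix: 0.436·95/96 + 0.333·233/250 + 0.231·169/404 = 0.839.

0.84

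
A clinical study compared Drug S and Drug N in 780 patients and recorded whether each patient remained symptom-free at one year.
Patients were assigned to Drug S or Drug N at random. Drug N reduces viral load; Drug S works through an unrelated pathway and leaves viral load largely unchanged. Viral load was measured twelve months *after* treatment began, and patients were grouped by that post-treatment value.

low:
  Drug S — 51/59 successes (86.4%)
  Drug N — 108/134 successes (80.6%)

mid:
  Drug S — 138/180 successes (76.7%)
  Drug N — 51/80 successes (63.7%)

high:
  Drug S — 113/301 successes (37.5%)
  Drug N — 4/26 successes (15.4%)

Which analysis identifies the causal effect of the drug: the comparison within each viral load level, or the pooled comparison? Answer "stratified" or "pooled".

pooled

Within every viral load level Drug S has the higher rate, yet pooled Drug N does — Simpson's reversal.
Viral load here is a post-treatment variable shaped by the drug; conditioning on it would introduce bias rather than remove it. The overall comparison is the causal one.
Pooled: Drug S 55.9% vs Drug N 67.9%; Drug N is higher overall.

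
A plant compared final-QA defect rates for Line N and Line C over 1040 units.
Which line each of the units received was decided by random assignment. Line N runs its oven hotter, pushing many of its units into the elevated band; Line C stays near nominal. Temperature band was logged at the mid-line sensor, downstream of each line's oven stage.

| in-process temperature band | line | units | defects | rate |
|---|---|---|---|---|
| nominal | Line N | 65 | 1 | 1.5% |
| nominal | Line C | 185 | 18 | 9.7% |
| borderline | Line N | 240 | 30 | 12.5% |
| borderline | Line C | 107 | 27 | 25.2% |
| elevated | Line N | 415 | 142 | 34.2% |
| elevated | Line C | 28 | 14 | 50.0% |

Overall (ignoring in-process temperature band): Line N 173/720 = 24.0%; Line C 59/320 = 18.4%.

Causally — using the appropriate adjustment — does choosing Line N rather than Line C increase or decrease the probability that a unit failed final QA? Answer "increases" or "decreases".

The in-process temperature band-specific comparison favours Line N throughout, but the pooled figures favour Line C. The question is whether to condition on in-process temperature band.
In-process temperature band is recorded after the line and is itself shifted by it — it sits on the causal path from line to outcome. Conditioning on a mediator would strip out part of the effect we want; the pooled comparison gives the total causal effect.
Pooled: Line N 24.0% vs Line C 18.4%; Line C is lower overall.

increases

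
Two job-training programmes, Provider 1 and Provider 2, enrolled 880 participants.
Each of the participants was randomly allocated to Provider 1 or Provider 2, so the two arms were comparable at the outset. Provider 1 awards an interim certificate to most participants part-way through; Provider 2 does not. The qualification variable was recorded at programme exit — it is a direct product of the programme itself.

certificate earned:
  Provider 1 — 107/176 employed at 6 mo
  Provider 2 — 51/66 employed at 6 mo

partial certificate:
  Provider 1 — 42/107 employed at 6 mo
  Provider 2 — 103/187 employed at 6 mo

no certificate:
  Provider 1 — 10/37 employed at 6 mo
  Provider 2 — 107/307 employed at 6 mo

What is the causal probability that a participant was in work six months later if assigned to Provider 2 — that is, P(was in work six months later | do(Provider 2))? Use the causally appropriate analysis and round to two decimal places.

0.47

Stratifying would compare programmes among participants the programmes themselves sorted into qualification attained during the programme groups — a form of selection on an intermediate. The unconditioned pooled rates give the total causal effect.
So P(outcome | do(Provider 2)) is just the pooled rate for Provider 2: 261/560 = 0.466.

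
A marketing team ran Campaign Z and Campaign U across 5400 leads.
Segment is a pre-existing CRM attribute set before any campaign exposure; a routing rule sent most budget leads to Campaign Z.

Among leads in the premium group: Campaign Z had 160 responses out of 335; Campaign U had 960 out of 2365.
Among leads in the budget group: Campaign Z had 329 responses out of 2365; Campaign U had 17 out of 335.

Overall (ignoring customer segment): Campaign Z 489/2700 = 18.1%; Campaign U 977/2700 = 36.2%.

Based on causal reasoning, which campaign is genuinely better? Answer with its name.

Campaign Z is higher inside every customer segment stratum but Campaign U is higher in aggregate. Whether to stratify depends on how customer segment relates to the campaign.
Customer segment is set before the campaign has any effect — it is not caused by the campaign — and it independently drives the outcome. That makes it a confounder, so the causal comparison is within customer segment levels.
Within each level — premium: 47.8% vs 40.6%; budget: 13.9% vs 5.1% — Campaign Z is higher every time.

Campaign Z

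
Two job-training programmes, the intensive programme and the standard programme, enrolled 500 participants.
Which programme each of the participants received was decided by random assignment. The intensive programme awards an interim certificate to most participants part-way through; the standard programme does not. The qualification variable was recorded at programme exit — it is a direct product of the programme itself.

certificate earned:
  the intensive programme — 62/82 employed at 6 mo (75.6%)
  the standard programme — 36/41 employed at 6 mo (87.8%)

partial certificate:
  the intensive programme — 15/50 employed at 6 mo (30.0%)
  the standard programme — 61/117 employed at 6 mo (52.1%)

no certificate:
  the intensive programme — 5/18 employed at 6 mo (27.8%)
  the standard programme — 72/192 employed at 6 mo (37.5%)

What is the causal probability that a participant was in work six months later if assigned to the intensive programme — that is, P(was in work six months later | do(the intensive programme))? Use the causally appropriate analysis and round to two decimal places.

The stratified and pooled comparisons disagree (the standard programme wins within each qualification attained during the programme; the intensive programme wins overall), so the answer turns on the causal role of qualification attained during the programme.
Qualification attained during the programme lies on the pathway programme → qualification attained during the programme → outcome, so adjusting for it blocks the indirect effect. For the total causal effect of programme, use the unadjusted pooled rates.
So P(outcome | do(the intensive programme)) is just the pooled rate for the intensive programme: 82/150 = 0.547.

0.55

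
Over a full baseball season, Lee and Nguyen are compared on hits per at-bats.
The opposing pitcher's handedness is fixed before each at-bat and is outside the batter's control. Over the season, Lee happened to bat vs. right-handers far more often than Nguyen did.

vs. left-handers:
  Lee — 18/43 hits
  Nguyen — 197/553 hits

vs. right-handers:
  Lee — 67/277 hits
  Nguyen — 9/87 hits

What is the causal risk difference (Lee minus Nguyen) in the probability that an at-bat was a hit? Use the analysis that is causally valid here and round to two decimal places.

+0.09

Pitcher handedness satisfies the back-door criterion: it is not a descendant of the player, and it blocks the spurious path from player to outcome. Adjusting for it (i.e., using the within-pitcher handedness rates) gives the causal effect.
Adjusting over the population distribution of pitcher handedness: 0.621·(0.419−0.356) + 0.379·(0.242−0.103) = +0.091.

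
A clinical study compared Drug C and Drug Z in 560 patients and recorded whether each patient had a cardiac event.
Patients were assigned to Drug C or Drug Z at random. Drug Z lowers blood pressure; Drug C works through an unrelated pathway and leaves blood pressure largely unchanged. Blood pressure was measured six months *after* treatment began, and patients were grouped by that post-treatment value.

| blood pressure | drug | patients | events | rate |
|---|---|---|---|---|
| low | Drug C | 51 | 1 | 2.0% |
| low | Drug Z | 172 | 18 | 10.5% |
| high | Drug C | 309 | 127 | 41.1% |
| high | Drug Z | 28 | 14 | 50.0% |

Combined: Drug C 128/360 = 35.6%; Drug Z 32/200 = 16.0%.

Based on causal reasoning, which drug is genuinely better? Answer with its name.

The stratified and pooled comparisons disagree (Drug C wins within each blood pressure; Drug Z wins overall), so the answer turns on the causal role of blood pressure.
Blood pressure lies on the pathway drug → blood pressure → outcome, so adjusting for it blocks the indirect effect. For the total causal effect of drug, use the unadjusted pooled rates.
Pooled: Drug C 35.6% vs Drug Z 16.0%; Drug Z is lower overall.

Drug Z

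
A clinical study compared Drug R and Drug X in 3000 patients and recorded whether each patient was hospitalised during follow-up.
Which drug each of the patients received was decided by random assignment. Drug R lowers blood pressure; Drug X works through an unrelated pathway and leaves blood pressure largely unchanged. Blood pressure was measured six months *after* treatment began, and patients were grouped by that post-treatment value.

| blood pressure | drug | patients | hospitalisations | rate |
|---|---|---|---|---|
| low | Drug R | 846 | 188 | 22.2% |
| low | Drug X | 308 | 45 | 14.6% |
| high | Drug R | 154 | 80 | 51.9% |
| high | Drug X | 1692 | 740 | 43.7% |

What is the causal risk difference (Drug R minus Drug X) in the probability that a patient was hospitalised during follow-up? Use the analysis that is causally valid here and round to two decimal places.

The stratified and pooled comparisons disagree (Drug X wins within each blood pressure; Drug R wins overall), so the answer turns on the causal role of blood pressure.
Blood pressure here is a post-treatment variable shaped by the drug; conditioning on it would introduce bias rather than remove it. The overall comparison is the causal one.
The causal difference is the pooled difference: 0.268 − 0.393 = -0.124.

-0.12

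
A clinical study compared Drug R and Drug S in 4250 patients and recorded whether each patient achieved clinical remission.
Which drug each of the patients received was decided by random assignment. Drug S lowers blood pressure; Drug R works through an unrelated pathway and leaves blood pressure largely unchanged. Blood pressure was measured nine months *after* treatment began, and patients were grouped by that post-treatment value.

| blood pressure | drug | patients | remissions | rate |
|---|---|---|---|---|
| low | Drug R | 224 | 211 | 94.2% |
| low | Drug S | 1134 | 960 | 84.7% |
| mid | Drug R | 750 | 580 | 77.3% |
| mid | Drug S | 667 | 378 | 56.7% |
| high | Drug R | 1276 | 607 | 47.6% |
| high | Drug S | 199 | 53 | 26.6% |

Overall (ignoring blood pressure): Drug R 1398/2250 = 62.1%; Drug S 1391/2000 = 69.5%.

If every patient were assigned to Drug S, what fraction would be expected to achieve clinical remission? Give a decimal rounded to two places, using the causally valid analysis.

Blood pressure is downstream of the drug. One should not condition on a consequence of treatment, so the overall rates are the right comparison.
So P(outcome | do(Drug S)) is just the pooled rate for Drug S: 1391/2000 = 0.696.

0.70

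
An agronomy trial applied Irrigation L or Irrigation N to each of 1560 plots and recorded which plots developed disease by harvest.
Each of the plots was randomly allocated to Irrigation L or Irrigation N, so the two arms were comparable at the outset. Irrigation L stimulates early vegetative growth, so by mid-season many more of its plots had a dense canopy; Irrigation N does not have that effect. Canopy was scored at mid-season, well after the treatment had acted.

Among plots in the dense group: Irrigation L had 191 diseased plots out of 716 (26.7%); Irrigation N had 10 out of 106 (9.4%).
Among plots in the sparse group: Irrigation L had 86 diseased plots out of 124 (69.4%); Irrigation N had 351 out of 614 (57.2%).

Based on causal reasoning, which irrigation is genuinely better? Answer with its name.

The distribution of mid-season canopy is itself part of what the irrigation does — it is an intermediate outcome. Holding it fixed would remove that part of the effect; the total effect is the pooled difference.
Pooled: Irrigation L 33.0% vs Irrigation N 50.1%; Irrigation L is lower overall.

Irrigation L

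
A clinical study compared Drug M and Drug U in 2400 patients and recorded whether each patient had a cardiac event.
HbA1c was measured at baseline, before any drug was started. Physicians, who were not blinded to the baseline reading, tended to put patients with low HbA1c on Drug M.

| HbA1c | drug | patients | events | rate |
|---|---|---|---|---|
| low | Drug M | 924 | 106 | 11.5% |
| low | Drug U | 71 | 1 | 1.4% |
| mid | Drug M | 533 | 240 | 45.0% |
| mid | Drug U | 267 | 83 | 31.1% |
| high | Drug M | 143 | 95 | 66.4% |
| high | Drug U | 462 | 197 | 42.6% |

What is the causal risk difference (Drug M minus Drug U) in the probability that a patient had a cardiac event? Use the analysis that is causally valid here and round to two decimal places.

+0.15

The stratified and pooled comparisons disagree (Drug U wins within each HbA1c; Drug M wins overall), so the answer turns on the causal role of HbA1c.
Nothing the drug does changes HbA1c; the imbalance is an allocation artefact. With HbA1c also predicting the outcome, the pooled figure is confounded, and the within-stratum comparison is the causal one.
Adjusting over the population distribution of HbA1c: 0.415·(0.115−0.014) + 0.333·(0.450−0.311) + 0.252·(0.664−0.426) = +0.148.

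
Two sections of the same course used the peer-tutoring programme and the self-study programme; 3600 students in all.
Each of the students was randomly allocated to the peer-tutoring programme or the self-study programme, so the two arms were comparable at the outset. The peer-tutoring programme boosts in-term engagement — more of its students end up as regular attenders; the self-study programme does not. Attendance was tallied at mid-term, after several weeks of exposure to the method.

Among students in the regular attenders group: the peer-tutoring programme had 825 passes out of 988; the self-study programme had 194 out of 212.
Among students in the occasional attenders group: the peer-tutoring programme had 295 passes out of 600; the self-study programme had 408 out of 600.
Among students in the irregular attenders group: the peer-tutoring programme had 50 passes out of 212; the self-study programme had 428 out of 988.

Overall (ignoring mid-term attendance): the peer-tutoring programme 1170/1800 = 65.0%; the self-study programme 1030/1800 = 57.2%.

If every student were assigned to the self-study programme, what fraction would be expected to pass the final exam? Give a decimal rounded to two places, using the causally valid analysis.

Stratifying would compare teaching methods among students the teaching methods themselves sorted into mid-term attendance groups — a form of selection on an intermediate. The unconditioned pooled rates give the total causal effect.
So P(outcome | do(the self-study programme)) is just the pooled rate for the self-study programme: 1030/1800 = 0.572.

0.57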